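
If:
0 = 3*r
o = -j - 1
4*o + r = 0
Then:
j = -1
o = 0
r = 0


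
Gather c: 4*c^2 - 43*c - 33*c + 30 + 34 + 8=4*c^2 - 76*c + 72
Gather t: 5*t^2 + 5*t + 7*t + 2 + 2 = 5*t^2 + 12*t + 4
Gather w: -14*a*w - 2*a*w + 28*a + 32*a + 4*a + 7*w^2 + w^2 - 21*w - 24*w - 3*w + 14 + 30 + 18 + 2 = 64*a + 8*w^2 + w*(-16*a - 48) + 64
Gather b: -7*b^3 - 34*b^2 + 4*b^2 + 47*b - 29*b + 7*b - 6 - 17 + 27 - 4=-7*b^3 - 30*b^2 + 25*b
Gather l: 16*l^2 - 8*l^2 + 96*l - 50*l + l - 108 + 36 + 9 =8*l^2 + 47*l - 63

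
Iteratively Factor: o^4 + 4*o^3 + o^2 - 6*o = (o + 2)*(o^3 + 2*o^2 - 3*o) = (o + 2)*(o + 3)*(o^2 - o) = (o - 1)*(o + 2)*(o + 3)*(o)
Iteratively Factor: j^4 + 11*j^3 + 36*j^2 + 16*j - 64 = (j + 4)*(j^3 + 7*j^2 + 8*j - 16) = (j - 1)*(j + 4)*(j^2 + 8*j + 16) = (j - 1)*(j + 4)^2*(j + 4)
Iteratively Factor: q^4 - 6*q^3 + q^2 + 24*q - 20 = (q - 2)*(q^3 - 4*q^2 - 7*q + 10) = (q - 2)*(q - 1)*(q^2 - 3*q - 10) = (q - 2)*(q - 1)*(q + 2)*(q - 5)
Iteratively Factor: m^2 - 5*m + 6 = (m - 3)*(m - 2)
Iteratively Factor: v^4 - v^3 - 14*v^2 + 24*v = (v - 3)*(v^3 + 2*v^2 - 8*v) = (v - 3)*(v - 2)*(v^2 + 4*v) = (v - 3)*(v - 2)*(v + 4)*(v)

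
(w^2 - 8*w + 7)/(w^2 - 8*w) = (w^2 - 8*w + 7)/(w*(w - 8))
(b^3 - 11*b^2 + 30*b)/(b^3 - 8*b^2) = (b^2 - 11*b + 30)/(b*(b - 8))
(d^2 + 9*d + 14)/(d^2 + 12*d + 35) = (d + 2)/(d + 5)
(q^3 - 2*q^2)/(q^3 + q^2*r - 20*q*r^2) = q*(q - 2)/(q^2 + q*r - 20*r^2)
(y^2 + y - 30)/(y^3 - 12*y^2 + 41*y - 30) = (y + 6)/(y^2 - 7*y + 6)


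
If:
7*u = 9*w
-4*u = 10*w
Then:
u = 0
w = 0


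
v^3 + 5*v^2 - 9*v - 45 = (v - 3)*(v + 3)*(v + 5)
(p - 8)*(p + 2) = p^2 - 6*p - 16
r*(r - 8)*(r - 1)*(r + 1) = r^4 - 8*r^3 - r^2 + 8*r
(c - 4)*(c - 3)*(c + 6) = c^3 - c^2 - 30*c + 72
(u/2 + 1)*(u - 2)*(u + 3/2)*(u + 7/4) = u^4/2 + 13*u^3/8 - 11*u^2/16 - 13*u/2 - 21/4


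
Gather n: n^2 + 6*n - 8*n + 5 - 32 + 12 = n^2 - 2*n - 15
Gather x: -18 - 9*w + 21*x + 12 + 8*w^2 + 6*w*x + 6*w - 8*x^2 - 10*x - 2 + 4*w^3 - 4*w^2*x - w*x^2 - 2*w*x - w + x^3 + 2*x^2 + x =4*w^3 + 8*w^2 - 4*w + x^3 + x^2*(-w - 6) + x*(-4*w^2 + 4*w + 12) - 8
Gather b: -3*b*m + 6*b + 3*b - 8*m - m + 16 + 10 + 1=b*(9 - 3*m) - 9*m + 27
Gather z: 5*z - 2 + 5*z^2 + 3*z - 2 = 5*z^2 + 8*z - 4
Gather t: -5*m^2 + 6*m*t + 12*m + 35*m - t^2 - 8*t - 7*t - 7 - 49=-5*m^2 + 47*m - t^2 + t*(6*m - 15) - 56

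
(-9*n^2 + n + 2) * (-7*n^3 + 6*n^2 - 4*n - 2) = 63*n^5 - 61*n^4 + 28*n^3 + 26*n^2 - 10*n - 4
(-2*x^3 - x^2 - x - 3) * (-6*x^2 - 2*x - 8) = 12*x^5 + 10*x^4 + 24*x^3 + 28*x^2 + 14*x + 24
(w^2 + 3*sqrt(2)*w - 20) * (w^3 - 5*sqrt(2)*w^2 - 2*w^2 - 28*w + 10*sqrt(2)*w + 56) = w^5 - 2*sqrt(2)*w^4 - 2*w^4 - 78*w^3 + 4*sqrt(2)*w^3 + 16*sqrt(2)*w^2 + 156*w^2 - 32*sqrt(2)*w + 560*w - 1120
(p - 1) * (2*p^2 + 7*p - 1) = 2*p^3 + 5*p^2 - 8*p + 1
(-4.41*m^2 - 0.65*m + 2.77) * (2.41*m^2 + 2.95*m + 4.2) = -10.6281*m^4 - 14.576*m^3 - 13.7638*m^2 + 5.4415*m + 11.634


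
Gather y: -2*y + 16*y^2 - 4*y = 16*y^2 - 6*y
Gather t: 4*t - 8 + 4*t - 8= 8*t - 16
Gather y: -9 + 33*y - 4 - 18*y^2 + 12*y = -18*y^2 + 45*y - 13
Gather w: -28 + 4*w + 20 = 4*w - 8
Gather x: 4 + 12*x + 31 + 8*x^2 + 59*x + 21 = 8*x^2 + 71*x + 56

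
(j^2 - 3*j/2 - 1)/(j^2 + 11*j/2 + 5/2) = (j - 2)/(j + 5)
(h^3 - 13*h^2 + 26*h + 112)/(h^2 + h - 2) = (h^2 - 15*h + 56)/(h - 1)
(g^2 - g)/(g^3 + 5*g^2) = (g - 1)/(g*(g + 5))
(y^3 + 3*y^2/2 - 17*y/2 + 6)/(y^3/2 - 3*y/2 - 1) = (-2*y^3 - 3*y^2 + 17*y - 12)/(-y^3 + 3*y + 2)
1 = 1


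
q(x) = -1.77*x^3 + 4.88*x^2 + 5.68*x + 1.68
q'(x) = -5.31*x^2 + 9.76*x + 5.68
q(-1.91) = 20.97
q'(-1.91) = -32.33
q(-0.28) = 0.51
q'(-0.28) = 2.53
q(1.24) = 12.85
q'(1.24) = 9.62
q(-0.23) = 0.65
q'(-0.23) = 3.15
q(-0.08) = 1.26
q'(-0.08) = 4.87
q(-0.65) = 0.54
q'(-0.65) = -2.91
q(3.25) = 10.92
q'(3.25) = -18.69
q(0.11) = 2.36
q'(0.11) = 6.69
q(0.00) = 1.68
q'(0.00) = 5.68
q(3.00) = 14.85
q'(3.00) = -12.83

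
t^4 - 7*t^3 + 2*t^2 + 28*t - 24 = (t - 6)*(t - 2)*(t - 1)*(t + 2)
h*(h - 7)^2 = h^3 - 14*h^2 + 49*h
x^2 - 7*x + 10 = (x - 5)*(x - 2)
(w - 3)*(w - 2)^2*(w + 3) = w^4 - 4*w^3 - 5*w^2 + 36*w - 36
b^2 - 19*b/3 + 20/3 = (b - 5)*(b - 4/3)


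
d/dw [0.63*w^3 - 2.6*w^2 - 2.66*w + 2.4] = 1.89*w^2 - 5.2*w - 2.66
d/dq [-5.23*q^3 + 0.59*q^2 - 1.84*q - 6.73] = -15.69*q^2 + 1.18*q - 1.84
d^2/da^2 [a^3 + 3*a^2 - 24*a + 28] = 6*a + 6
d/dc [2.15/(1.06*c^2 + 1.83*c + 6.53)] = (-4.558*c - 3.9345)/(1.06*c^2 + 1.83*c + 6.53)^2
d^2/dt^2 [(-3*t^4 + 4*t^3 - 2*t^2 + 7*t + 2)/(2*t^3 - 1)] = 4*(-4*t^6 + 33*t^5 + 48*t^4 - 14*t^3 + 33*t^2 + 12*t - 1)/(8*t^9 - 12*t^6 + 6*t^3 - 1)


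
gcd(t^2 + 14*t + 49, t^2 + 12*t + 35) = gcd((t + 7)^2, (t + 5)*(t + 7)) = t + 7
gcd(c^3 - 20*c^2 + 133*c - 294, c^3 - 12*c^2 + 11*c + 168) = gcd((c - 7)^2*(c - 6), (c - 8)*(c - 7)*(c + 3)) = c - 7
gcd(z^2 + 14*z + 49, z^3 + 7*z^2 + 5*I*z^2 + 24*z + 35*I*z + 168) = z + 7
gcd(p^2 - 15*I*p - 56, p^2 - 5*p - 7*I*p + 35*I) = p - 7*I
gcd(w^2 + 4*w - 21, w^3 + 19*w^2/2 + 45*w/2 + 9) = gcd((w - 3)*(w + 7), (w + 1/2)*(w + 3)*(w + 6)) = 1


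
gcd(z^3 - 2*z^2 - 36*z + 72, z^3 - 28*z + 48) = z^2 + 4*z - 12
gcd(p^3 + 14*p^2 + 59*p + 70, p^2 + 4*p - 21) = p + 7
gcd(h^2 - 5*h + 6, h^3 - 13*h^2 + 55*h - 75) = h - 3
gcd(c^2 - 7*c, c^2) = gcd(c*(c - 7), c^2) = c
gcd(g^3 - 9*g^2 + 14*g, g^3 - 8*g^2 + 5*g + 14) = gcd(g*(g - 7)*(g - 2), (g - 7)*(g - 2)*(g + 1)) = g^2 - 9*g + 14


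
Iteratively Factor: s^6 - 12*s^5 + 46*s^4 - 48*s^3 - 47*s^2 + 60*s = (s + 1)*(s^5 - 13*s^4 + 59*s^3 - 107*s^2 + 60*s) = s*(s + 1)*(s^4 - 13*s^3 + 59*s^2 - 107*s + 60) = s*(s - 1)*(s + 1)*(s^3 - 12*s^2 + 47*s - 60) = s*(s - 3)*(s - 1)*(s + 1)*(s^2 - 9*s + 20) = s*(s - 5)*(s - 3)*(s - 1)*(s + 1)*(s - 4)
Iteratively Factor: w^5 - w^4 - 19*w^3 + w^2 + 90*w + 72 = (w - 4)*(w^4 + 3*w^3 - 7*w^2 - 27*w - 18) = (w - 4)*(w - 3)*(w^3 + 6*w^2 + 11*w + 6) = (w - 4)*(w - 3)*(w + 1)*(w^2 + 5*w + 6) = (w - 4)*(w - 3)*(w + 1)*(w + 2)*(w + 3)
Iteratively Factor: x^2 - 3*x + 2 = (x - 1)*(x - 2)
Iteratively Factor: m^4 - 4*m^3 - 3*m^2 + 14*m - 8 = (m - 1)*(m^3 - 3*m^2 - 6*m + 8) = (m - 1)*(m + 2)*(m^2 - 5*m + 4) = (m - 1)^2*(m + 2)*(m - 4)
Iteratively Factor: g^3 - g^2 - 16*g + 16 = (g + 4)*(g^2 - 5*g + 4) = (g - 1)*(g + 4)*(g - 4)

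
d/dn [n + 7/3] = 1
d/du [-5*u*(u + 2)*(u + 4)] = -15*u^2 - 60*u - 40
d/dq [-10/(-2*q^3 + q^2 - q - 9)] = 10*(-6*q^2 + 2*q - 1)/(2*q^3 - q^2 + q + 9)^2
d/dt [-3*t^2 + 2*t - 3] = 2 - 6*t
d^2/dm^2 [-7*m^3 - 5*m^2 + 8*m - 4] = -42*m - 10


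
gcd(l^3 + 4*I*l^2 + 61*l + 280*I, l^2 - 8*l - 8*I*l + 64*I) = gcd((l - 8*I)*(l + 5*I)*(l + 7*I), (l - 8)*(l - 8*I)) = l - 8*I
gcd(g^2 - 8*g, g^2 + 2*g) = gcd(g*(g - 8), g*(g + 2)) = g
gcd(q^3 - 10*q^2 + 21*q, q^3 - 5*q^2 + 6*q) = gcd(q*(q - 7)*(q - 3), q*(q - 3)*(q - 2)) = q^2 - 3*q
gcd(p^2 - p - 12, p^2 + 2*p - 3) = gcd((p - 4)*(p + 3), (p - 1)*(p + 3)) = p + 3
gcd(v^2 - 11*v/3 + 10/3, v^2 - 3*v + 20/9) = v - 5/3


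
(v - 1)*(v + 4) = v^2 + 3*v - 4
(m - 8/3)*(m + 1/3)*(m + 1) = m^3 - 4*m^2/3 - 29*m/9 - 8/9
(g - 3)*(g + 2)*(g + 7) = g^3 + 6*g^2 - 13*g - 42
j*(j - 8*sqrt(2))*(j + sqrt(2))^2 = j^4 - 6*sqrt(2)*j^3 - 30*j^2 - 16*sqrt(2)*j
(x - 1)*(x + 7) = x^2 + 6*x - 7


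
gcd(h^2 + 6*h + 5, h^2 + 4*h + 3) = h + 1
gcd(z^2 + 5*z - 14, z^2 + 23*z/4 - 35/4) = z + 7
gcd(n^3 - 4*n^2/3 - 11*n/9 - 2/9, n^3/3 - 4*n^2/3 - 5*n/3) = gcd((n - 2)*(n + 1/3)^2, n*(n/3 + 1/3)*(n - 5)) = 1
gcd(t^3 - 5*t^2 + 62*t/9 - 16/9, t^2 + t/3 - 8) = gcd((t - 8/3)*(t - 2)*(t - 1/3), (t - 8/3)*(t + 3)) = t - 8/3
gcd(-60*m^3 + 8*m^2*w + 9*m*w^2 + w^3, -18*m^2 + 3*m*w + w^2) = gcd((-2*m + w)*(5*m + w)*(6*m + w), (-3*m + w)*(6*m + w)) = 6*m + w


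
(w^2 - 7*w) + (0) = w^2 - 7*w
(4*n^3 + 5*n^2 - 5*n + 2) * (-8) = -32*n^3 - 40*n^2 + 40*n - 16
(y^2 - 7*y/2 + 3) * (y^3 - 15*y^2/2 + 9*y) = y^5 - 11*y^4 + 153*y^3/4 - 54*y^2 + 27*y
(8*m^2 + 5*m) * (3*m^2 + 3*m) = 24*m^4 + 39*m^3 + 15*m^2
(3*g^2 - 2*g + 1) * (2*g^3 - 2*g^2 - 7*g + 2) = 6*g^5 - 10*g^4 - 15*g^3 + 18*g^2 - 11*g + 2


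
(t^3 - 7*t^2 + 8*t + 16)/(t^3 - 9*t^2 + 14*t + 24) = (t - 4)/(t - 6)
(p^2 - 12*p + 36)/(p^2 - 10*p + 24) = (p - 6)/(p - 4)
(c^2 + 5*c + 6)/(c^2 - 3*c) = (c^2 + 5*c + 6)/(c*(c - 3))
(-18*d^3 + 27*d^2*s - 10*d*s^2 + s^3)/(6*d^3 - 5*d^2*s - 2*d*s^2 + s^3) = (-6*d + s)/(2*d + s)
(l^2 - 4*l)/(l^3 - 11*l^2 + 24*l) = (l - 4)/(l^2 - 11*l + 24)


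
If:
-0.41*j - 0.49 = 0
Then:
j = -1.20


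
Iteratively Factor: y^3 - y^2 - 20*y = (y - 5)*(y^2 + 4*y) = (y - 5)*(y + 4)*(y)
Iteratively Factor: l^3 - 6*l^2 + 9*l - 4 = (l - 1)*(l^2 - 5*l + 4) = (l - 4)*(l - 1)*(l - 1)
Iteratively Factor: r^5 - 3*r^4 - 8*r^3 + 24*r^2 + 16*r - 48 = (r + 2)*(r^4 - 5*r^3 + 2*r^2 + 20*r - 24) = (r - 2)*(r + 2)*(r^3 - 3*r^2 - 4*r + 12) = (r - 3)*(r - 2)*(r + 2)*(r^2 - 4) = (r - 3)*(r - 2)^2*(r + 2)*(r + 2)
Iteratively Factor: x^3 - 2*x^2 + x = (x - 1)*(x^2 - x) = (x - 1)^2*(x)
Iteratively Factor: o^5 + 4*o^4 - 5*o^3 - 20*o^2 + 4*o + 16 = (o + 1)*(o^4 + 3*o^3 - 8*o^2 - 12*o + 16) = (o + 1)*(o + 4)*(o^3 - o^2 - 4*o + 4) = (o - 2)*(o + 1)*(o + 4)*(o^2 + o - 2) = (o - 2)*(o - 1)*(o + 1)*(o + 4)*(o + 2)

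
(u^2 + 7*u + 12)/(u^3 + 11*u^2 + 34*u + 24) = (u + 3)/(u^2 + 7*u + 6)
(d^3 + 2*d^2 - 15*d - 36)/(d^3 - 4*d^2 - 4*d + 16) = (d^2 + 6*d + 9)/(d^2 - 4)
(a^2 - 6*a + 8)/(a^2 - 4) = (a - 4)/(a + 2)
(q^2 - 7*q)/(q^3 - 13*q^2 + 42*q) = 1/(q - 6)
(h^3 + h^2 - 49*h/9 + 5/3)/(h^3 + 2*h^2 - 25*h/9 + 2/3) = (3*h - 5)/(3*h - 2)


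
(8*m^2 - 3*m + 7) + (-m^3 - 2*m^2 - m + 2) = -m^3 + 6*m^2 - 4*m + 9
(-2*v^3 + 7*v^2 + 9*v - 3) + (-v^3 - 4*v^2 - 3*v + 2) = -3*v^3 + 3*v^2 + 6*v - 1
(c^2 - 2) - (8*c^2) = -7*c^2 - 2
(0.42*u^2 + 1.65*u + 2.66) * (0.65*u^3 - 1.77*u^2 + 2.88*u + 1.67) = 0.273*u^5 + 0.3291*u^4 + 0.0181000000000004*u^3 + 0.745199999999999*u^2 + 10.4163*u + 4.4422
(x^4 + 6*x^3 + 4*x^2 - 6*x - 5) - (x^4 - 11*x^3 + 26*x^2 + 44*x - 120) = 17*x^3 - 22*x^2 - 50*x + 115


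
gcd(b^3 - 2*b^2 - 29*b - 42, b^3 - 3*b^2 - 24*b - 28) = b^2 - 5*b - 14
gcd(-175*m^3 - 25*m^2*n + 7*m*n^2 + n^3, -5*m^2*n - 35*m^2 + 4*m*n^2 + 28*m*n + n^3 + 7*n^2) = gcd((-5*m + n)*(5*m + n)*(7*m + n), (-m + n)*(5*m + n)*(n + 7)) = 5*m + n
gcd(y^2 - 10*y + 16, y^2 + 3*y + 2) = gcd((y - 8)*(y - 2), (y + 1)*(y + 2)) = 1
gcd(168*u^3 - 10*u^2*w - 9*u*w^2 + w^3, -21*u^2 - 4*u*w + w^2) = 7*u - w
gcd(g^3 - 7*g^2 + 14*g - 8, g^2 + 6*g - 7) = g - 1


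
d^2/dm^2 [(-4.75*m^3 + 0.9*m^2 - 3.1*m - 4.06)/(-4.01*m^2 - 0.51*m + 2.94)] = (1.13686837721616e-13*m^5 + 217.84805*m^3 + 285.315576*m^2 + 515.444076*m + 91.57974)/(64.481201*m^6 + 24.602553*m^5 - 138.697479*m^4 - 35.942913*m^3 + 101.688426*m^2 + 13.224708*m - 25.412184)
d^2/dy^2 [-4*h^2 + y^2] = 2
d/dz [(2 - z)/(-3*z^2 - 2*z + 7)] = 3*(-z^2 + 4*z - 1)/(9*z^4 + 12*z^3 - 38*z^2 - 28*z + 49)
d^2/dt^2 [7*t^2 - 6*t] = 14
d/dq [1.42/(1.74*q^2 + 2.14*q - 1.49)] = (-4.9416*q - 3.0388)/(1.74*q^2 + 2.14*q - 1.49)^2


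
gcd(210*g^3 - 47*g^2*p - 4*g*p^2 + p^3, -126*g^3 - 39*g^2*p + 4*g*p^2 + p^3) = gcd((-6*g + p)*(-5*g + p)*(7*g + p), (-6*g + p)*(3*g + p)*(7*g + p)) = -42*g^2 + g*p + p^2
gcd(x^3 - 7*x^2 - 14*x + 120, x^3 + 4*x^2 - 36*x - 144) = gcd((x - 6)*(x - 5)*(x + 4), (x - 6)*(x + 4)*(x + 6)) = x^2 - 2*x - 24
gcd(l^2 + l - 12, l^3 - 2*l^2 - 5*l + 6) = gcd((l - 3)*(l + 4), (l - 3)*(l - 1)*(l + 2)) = l - 3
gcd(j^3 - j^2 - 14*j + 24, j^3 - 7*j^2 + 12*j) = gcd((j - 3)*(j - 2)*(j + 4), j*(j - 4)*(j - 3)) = j - 3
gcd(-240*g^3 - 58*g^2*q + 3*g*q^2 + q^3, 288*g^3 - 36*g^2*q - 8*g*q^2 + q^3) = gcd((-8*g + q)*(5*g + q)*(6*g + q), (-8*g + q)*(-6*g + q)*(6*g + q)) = -48*g^2 - 2*g*q + q^2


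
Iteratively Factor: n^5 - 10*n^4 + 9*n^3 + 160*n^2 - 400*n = (n + 4)*(n^4 - 14*n^3 + 65*n^2 - 100*n) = n*(n + 4)*(n^3 - 14*n^2 + 65*n - 100) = n*(n - 5)*(n + 4)*(n^2 - 9*n + 20) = n*(n - 5)*(n - 4)*(n + 4)*(n - 5)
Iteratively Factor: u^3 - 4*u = (u - 2)*(u^2 + 2*u) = u*(u - 2)*(u + 2)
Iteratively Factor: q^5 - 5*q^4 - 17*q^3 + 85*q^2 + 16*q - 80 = (q - 4)*(q^4 - q^3 - 21*q^2 + q + 20) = (q - 5)*(q - 4)*(q^3 + 4*q^2 - q - 4) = (q - 5)*(q - 4)*(q + 1)*(q^2 + 3*q - 4) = (q - 5)*(q - 4)*(q - 1)*(q + 1)*(q + 4)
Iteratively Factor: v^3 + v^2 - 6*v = (v + 3)*(v^2 - 2*v) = v*(v + 3)*(v - 2)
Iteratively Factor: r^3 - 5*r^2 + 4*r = (r)*(r^2 - 5*r + 4) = r*(r - 4)*(r - 1)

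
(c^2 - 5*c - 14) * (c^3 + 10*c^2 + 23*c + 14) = c^5 + 5*c^4 - 41*c^3 - 241*c^2 - 392*c - 196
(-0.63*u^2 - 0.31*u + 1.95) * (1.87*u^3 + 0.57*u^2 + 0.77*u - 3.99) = -1.1781*u^5 - 0.9388*u^4 + 2.9847*u^3 + 3.3865*u^2 + 2.7384*u - 7.7805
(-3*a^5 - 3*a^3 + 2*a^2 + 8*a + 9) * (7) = -21*a^5 - 21*a^3 + 14*a^2 + 56*a + 63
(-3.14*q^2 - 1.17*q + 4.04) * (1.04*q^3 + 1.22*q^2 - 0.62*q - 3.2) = -3.2656*q^5 - 5.0476*q^4 + 4.721*q^3 + 15.7022*q^2 + 1.2392*q - 12.928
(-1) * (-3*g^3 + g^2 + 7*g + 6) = 3*g^3 - g^2 - 7*g - 6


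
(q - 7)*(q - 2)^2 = q^3 - 11*q^2 + 32*q - 28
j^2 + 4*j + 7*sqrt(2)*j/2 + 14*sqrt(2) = (j + 4)*(j + 7*sqrt(2)/2)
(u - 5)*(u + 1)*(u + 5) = u^3 + u^2 - 25*u - 25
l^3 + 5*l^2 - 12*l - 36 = (l - 3)*(l + 2)*(l + 6)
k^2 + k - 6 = (k - 2)*(k + 3)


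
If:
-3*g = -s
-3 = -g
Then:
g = 3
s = 9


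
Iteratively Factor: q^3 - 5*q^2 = (q)*(q^2 - 5*q) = q*(q - 5)*(q)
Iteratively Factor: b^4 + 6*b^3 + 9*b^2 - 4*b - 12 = (b + 2)*(b^3 + 4*b^2 + b - 6) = (b + 2)^2*(b^2 + 2*b - 3) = (b - 1)*(b + 2)^2*(b + 3)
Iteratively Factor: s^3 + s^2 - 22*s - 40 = (s + 2)*(s^2 - s - 20) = (s + 2)*(s + 4)*(s - 5)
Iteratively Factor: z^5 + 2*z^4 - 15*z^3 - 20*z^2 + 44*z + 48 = (z + 4)*(z^4 - 2*z^3 - 7*z^2 + 8*z + 12) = (z - 3)*(z + 4)*(z^3 + z^2 - 4*z - 4) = (z - 3)*(z - 2)*(z + 4)*(z^2 + 3*z + 2) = (z - 3)*(z - 2)*(z + 1)*(z + 4)*(z + 2)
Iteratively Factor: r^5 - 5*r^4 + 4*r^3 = (r)*(r^4 - 5*r^3 + 4*r^2) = r*(r - 4)*(r^3 - r^2) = r*(r - 4)*(r - 1)*(r^2) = r^2*(r - 4)*(r - 1)*(r)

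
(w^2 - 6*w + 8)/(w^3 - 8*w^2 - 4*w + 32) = (w - 4)/(w^2 - 6*w - 16)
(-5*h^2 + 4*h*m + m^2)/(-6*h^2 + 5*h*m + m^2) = (5*h + m)/(6*h + m)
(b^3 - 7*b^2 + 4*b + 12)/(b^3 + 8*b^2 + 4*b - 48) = (b^2 - 5*b - 6)/(b^2 + 10*b + 24)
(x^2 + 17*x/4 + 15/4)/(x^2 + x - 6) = (x + 5/4)/(x - 2)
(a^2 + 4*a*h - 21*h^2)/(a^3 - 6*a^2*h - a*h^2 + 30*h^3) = (a + 7*h)/(a^2 - 3*a*h - 10*h^2)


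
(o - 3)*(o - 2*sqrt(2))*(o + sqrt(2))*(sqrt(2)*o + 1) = sqrt(2)*o^4 - 3*sqrt(2)*o^3 - o^3 - 5*sqrt(2)*o^2 + 3*o^2 - 4*o + 15*sqrt(2)*o + 12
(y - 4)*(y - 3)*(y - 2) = y^3 - 9*y^2 + 26*y - 24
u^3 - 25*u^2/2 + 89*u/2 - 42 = (u - 7)*(u - 4)*(u - 3/2)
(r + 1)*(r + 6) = r^2 + 7*r + 6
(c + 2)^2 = c^2 + 4*c + 4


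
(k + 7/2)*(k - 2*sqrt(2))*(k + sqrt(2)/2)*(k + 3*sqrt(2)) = k^4 + 3*sqrt(2)*k^3/2 + 7*k^3/2 - 11*k^2 + 21*sqrt(2)*k^2/4 - 77*k/2 - 6*sqrt(2)*k - 21*sqrt(2)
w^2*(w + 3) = w^3 + 3*w^2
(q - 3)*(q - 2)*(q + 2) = q^3 - 3*q^2 - 4*q + 12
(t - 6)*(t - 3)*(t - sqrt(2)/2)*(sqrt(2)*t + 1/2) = sqrt(2)*t^4 - 9*sqrt(2)*t^3 - t^3/2 + 9*t^2/2 + 71*sqrt(2)*t^2/4 - 9*t + 9*sqrt(2)*t/4 - 9*sqrt(2)/2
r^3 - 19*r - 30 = (r - 5)*(r + 2)*(r + 3)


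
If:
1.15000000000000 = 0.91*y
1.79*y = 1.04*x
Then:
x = 2.18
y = 1.26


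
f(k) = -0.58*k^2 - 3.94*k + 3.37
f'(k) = -1.16*k - 3.94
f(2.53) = -10.31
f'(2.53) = -6.87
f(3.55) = -17.93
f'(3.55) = -8.06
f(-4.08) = 9.79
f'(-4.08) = 0.79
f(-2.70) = 9.78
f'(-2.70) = -0.81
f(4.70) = -27.96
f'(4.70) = -9.39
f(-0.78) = 6.09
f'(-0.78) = -3.04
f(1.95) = -6.52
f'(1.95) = -6.20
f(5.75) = -38.46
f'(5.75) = -10.61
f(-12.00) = -32.87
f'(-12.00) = 9.98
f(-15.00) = -68.03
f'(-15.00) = 13.46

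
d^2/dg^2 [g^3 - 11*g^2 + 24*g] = 6*g - 22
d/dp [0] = 0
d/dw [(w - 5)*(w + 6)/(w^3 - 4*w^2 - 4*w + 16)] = (-w^4 - 2*w^3 + 90*w^2 - 208*w - 104)/(w^6 - 8*w^5 + 8*w^4 + 64*w^3 - 112*w^2 - 128*w + 256)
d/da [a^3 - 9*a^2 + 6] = 3*a*(a - 6)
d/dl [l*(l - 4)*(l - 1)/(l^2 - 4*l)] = 1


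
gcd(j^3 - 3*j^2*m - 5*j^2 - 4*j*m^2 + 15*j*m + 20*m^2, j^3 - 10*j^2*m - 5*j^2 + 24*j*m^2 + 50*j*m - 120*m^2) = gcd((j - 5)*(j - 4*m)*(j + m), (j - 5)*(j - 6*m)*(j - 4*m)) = j^2 - 4*j*m - 5*j + 20*m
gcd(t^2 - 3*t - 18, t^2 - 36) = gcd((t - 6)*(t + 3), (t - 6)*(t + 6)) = t - 6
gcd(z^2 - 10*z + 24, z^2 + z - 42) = z - 6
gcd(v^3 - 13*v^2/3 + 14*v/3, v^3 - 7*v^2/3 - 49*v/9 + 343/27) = v - 7/3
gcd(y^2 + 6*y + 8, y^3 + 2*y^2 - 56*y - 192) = y + 4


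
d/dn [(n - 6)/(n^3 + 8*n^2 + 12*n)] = (n*(n^2 + 8*n + 12) - (n - 6)*(3*n^2 + 16*n + 12))/(n^2*(n^2 + 8*n + 12)^2)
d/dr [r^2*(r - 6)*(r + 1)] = r*(4*r^2 - 15*r - 12)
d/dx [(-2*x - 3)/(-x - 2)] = (x + 2)^(-2)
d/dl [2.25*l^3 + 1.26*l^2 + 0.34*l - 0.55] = 6.75*l^2 + 2.52*l + 0.34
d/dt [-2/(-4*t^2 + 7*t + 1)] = 2*(7 - 8*t)/(-4*t^2 + 7*t + 1)^2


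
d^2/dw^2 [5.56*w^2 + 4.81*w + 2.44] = 11.1200000000000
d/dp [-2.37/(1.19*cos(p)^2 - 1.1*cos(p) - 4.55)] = (2.607 - 5.6406*cos(p))*sin(p)/(-1.19*cos(p)^2 + 1.1*cos(p) + 4.55)^2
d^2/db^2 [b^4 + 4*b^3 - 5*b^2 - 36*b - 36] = 12*b^2 + 24*b - 10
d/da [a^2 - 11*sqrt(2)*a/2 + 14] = 2*a - 11*sqrt(2)/2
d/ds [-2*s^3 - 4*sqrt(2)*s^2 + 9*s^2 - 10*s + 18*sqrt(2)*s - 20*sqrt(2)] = -6*s^2 - 8*sqrt(2)*s + 18*s - 10 + 18*sqrt(2)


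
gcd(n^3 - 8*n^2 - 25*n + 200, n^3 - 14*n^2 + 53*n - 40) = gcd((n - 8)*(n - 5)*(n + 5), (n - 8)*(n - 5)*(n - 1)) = n^2 - 13*n + 40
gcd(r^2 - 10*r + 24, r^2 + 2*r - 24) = r - 4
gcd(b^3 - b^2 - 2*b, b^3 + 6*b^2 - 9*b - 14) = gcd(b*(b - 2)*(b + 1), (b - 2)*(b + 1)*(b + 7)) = b^2 - b - 2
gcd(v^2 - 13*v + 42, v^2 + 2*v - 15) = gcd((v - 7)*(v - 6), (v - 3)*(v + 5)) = 1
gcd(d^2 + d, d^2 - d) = d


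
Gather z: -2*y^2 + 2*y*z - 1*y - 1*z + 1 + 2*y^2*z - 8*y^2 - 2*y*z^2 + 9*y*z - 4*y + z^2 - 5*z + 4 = -10*y^2 - 5*y + z^2*(1 - 2*y) + z*(2*y^2 + 11*y - 6) + 5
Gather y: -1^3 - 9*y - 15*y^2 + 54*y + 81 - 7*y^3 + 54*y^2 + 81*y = -7*y^3 + 39*y^2 + 126*y + 80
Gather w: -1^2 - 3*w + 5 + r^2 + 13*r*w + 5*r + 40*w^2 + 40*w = r^2 + 5*r + 40*w^2 + w*(13*r + 37) + 4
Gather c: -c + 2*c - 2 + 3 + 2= c + 3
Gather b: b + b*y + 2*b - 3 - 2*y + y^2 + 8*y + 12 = b*(y + 3) + y^2 + 6*y + 9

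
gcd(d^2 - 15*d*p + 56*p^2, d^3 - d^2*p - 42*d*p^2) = -d + 7*p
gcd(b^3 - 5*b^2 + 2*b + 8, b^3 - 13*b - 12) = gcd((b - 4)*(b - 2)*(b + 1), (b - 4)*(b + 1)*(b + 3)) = b^2 - 3*b - 4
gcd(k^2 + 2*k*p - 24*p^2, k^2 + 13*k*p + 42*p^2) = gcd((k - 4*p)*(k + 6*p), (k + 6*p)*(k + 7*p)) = k + 6*p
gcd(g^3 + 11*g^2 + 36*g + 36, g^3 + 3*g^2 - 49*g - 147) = g + 3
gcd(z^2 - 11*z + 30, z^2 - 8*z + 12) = z - 6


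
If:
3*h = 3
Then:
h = 1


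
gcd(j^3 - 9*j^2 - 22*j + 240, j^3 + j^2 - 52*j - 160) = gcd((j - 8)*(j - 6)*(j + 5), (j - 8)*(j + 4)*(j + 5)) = j^2 - 3*j - 40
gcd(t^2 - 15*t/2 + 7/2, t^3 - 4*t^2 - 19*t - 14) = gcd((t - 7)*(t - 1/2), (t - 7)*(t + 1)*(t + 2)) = t - 7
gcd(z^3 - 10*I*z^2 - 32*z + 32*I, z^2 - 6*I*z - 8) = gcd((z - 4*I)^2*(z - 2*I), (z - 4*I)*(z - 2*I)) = z^2 - 6*I*z - 8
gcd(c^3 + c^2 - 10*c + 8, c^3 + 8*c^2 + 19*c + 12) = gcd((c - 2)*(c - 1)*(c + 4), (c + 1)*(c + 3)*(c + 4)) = c + 4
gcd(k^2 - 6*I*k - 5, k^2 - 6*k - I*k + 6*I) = k - I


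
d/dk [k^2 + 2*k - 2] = 2*k + 2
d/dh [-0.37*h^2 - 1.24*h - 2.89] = -0.74*h - 1.24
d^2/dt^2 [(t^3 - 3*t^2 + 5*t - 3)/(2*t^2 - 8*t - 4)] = (11*t^3 - 3*t^2 + 78*t - 106)/(t^6 - 12*t^5 + 42*t^4 - 16*t^3 - 84*t^2 - 48*t - 8)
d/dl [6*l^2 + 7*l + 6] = 12*l + 7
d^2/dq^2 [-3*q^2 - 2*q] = -6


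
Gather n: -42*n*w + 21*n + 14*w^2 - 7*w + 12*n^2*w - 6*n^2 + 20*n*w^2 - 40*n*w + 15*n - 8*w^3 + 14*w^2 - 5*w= n^2*(12*w - 6) + n*(20*w^2 - 82*w + 36) - 8*w^3 + 28*w^2 - 12*w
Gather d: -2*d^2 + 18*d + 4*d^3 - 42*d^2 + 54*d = 4*d^3 - 44*d^2 + 72*d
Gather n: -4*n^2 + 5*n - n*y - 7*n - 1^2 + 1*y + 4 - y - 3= -4*n^2 + n*(-y - 2)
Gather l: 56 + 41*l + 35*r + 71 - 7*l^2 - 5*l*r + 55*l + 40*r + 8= -7*l^2 + l*(96 - 5*r) + 75*r + 135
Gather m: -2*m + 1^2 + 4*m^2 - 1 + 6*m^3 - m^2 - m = 6*m^3 + 3*m^2 - 3*m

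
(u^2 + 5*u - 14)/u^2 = 1 + 5/u - 14/u^2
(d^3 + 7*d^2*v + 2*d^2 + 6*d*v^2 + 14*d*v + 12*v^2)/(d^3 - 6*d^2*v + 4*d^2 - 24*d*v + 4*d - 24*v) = (-d^2 - 7*d*v - 6*v^2)/(-d^2 + 6*d*v - 2*d + 12*v)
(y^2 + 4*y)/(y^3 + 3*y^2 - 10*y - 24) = y/(y^2 - y - 6)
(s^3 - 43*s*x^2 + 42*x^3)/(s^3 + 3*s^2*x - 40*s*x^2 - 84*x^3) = (s - x)/(s + 2*x)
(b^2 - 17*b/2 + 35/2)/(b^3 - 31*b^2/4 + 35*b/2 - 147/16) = 8*(b - 5)/(8*b^2 - 34*b + 21)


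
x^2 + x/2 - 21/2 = (x - 3)*(x + 7/2)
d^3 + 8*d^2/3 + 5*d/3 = d*(d + 1)*(d + 5/3)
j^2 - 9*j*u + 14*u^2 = (j - 7*u)*(j - 2*u)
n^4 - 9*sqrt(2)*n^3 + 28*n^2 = n^2*(n - 7*sqrt(2))*(n - 2*sqrt(2))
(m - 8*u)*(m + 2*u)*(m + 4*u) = m^3 - 2*m^2*u - 40*m*u^2 - 64*u^3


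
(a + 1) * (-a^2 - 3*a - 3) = -a^3 - 4*a^2 - 6*a - 3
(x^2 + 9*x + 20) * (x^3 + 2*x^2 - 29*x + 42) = x^5 + 11*x^4 + 9*x^3 - 179*x^2 - 202*x + 840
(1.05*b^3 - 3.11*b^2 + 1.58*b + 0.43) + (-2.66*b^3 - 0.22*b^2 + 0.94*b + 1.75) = -1.61*b^3 - 3.33*b^2 + 2.52*b + 2.18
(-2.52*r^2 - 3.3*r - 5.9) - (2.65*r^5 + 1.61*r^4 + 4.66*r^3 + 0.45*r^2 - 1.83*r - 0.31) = -2.65*r^5 - 1.61*r^4 - 4.66*r^3 - 2.97*r^2 - 1.47*r - 5.59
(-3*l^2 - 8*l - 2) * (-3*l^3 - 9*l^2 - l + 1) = 9*l^5 + 51*l^4 + 81*l^3 + 23*l^2 - 6*l - 2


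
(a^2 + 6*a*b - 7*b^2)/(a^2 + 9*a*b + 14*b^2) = (a - b)/(a + 2*b)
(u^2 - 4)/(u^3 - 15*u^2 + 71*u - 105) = (u^2 - 4)/(u^3 - 15*u^2 + 71*u - 105)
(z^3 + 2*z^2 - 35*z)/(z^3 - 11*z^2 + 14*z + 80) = z*(z + 7)/(z^2 - 6*z - 16)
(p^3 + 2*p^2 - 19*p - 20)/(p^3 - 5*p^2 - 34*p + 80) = (p^2 - 3*p - 4)/(p^2 - 10*p + 16)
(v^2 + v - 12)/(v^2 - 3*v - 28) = (v - 3)/(v - 7)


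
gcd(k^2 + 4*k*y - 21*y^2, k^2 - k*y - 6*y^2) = -k + 3*y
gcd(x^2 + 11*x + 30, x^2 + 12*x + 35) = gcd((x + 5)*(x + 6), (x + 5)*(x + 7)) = x + 5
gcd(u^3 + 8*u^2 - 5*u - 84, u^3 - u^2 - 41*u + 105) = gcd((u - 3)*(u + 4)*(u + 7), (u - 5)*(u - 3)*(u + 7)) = u^2 + 4*u - 21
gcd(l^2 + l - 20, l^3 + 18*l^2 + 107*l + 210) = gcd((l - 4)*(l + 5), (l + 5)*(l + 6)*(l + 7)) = l + 5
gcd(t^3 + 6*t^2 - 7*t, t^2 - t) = t^2 - t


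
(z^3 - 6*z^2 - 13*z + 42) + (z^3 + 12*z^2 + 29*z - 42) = 2*z^3 + 6*z^2 + 16*z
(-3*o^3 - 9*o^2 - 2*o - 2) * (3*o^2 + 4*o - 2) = -9*o^5 - 39*o^4 - 36*o^3 + 4*o^2 - 4*o + 4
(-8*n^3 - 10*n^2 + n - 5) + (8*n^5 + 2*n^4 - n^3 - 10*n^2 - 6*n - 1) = 8*n^5 + 2*n^4 - 9*n^3 - 20*n^2 - 5*n - 6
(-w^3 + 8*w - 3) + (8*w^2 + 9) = -w^3 + 8*w^2 + 8*w + 6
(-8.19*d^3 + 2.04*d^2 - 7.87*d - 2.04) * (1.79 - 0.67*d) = 5.4873*d^4 - 16.0269*d^3 + 8.9245*d^2 - 12.7205*d - 3.6516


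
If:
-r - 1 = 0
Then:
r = -1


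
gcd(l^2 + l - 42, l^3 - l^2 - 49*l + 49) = l + 7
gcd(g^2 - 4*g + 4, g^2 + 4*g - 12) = g - 2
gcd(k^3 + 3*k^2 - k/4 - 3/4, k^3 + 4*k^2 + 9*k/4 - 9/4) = k^2 + 5*k/2 - 3/2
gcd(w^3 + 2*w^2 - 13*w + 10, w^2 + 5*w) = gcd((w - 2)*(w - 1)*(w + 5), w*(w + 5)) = w + 5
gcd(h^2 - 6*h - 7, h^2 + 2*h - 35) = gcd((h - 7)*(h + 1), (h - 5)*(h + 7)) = 1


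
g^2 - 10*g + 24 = (g - 6)*(g - 4)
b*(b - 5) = b^2 - 5*b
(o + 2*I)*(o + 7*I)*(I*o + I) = I*o^3 - 9*o^2 + I*o^2 - 9*o - 14*I*o - 14*I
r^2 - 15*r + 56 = (r - 8)*(r - 7)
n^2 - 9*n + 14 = (n - 7)*(n - 2)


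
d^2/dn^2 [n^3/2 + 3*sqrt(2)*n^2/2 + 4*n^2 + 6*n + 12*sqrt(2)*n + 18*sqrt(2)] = 3*n + 3*sqrt(2) + 8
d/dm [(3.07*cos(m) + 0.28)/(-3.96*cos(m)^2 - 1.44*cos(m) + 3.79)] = (12.1572*sin(m)^2 - 2.2176*cos(m) - 24.1957)*sin(m)/(3.96*cos(m)^2 + 1.44*cos(m) - 3.79)^2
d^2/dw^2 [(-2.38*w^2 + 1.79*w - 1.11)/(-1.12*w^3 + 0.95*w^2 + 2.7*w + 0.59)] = (5.970944*w^6 - 13.472256*w^5 + 71.318688*w^4 - 23.145054*w^3 - 36.327114*w^2 + 27.503598*w + 22.299386)/(1.404928*w^9 - 3.57504*w^8 - 7.12824*w^7 + 14.159137*w^6 + 20.95071*w^5 - 11.668965*w^4 - 27.593484*w^3 - 13.895385*w^2 - 2.81961*w - 0.205379)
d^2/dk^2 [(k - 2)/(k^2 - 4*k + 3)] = 2*(3*(2 - k)*(k^2 - 4*k + 3) + 4*(k - 2)^3)/(k^2 - 4*k + 3)^3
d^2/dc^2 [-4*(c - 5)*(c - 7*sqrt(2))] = -8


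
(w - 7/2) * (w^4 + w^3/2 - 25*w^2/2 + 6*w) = w^5 - 3*w^4 - 57*w^3/4 + 199*w^2/4 - 21*w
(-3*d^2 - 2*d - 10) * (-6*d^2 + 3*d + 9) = 18*d^4 + 3*d^3 + 27*d^2 - 48*d - 90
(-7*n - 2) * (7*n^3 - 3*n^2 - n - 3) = -49*n^4 + 7*n^3 + 13*n^2 + 23*n + 6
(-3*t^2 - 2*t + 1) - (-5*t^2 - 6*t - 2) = 2*t^2 + 4*t + 3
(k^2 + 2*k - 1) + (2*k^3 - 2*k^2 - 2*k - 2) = 2*k^3 - k^2 - 3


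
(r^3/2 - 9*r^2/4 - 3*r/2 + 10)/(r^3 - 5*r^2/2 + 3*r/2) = (r^3 - 9*r^2/2 - 3*r + 20)/(r*(2*r^2 - 5*r + 3))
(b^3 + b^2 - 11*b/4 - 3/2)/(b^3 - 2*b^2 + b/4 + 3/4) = (b + 2)/(b - 1)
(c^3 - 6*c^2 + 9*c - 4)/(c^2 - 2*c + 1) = c - 4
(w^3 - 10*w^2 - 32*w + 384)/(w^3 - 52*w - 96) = (w - 8)/(w + 2)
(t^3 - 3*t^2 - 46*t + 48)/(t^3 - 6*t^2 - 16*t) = (t^2 + 5*t - 6)/(t*(t + 2))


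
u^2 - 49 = (u - 7)*(u + 7)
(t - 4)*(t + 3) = t^2 - t - 12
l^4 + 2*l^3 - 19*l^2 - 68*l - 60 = (l - 5)*(l + 2)^2*(l + 3)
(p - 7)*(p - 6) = p^2 - 13*p + 42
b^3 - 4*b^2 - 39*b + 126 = (b - 7)*(b - 3)*(b + 6)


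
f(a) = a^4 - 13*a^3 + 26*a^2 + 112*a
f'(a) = 4*a^3 - 39*a^2 + 52*a + 112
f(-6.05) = 4492.59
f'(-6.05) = -2515.88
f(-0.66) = -58.67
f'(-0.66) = 59.54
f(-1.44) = -64.25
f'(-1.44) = -55.69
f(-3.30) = 499.31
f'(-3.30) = -628.06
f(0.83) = 103.91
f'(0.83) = 130.58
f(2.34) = 267.86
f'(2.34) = 71.38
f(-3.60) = 708.25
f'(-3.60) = -767.26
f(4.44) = 260.59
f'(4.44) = -75.84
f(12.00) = 3360.00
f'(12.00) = 2032.00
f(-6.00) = 4368.00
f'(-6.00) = -2468.00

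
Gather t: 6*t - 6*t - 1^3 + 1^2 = 0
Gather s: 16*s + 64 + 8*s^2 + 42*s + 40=8*s^2 + 58*s + 104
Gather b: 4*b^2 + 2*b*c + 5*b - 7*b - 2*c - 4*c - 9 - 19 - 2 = 4*b^2 + b*(2*c - 2) - 6*c - 30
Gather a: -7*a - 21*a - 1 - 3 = -28*a - 4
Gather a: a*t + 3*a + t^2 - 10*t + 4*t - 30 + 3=a*(t + 3) + t^2 - 6*t - 27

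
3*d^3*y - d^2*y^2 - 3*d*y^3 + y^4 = y*(-3*d + y)*(-d + y)*(d + y)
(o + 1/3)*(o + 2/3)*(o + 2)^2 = o^4 + 5*o^3 + 74*o^2/9 + 44*o/9 + 8/9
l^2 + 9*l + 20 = (l + 4)*(l + 5)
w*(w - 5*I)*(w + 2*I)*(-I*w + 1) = -I*w^4 - 2*w^3 - 13*I*w^2 + 10*w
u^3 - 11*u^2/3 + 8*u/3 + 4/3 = (u - 2)^2*(u + 1/3)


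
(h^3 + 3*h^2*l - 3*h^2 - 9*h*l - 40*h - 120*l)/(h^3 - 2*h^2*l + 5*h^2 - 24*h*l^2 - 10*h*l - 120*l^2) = (h^2 + 3*h*l - 8*h - 24*l)/(h^2 - 2*h*l - 24*l^2)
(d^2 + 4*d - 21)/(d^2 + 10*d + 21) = (d - 3)/(d + 3)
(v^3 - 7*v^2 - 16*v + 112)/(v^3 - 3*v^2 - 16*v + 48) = (v - 7)/(v - 3)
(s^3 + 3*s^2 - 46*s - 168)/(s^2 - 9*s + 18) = (s^3 + 3*s^2 - 46*s - 168)/(s^2 - 9*s + 18)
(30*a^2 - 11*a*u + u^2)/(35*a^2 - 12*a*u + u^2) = (-6*a + u)/(-7*a + u)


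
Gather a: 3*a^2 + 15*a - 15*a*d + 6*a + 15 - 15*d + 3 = 3*a^2 + a*(21 - 15*d) - 15*d + 18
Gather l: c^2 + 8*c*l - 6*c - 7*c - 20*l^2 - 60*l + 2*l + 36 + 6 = c^2 - 13*c - 20*l^2 + l*(8*c - 58) + 42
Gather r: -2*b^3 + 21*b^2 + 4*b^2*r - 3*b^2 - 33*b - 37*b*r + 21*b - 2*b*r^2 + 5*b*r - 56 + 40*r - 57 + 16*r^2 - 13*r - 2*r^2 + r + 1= -2*b^3 + 18*b^2 - 12*b + r^2*(14 - 2*b) + r*(4*b^2 - 32*b + 28) - 112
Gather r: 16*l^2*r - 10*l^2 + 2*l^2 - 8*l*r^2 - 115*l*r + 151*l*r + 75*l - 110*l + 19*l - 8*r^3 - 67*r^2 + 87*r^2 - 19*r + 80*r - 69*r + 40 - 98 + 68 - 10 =-8*l^2 - 16*l - 8*r^3 + r^2*(20 - 8*l) + r*(16*l^2 + 36*l - 8)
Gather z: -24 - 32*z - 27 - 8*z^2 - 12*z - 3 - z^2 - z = -9*z^2 - 45*z - 54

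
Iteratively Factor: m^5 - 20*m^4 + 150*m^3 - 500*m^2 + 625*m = (m - 5)*(m^4 - 15*m^3 + 75*m^2 - 125*m) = m*(m - 5)*(m^3 - 15*m^2 + 75*m - 125) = m*(m - 5)^2*(m^2 - 10*m + 25) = m*(m - 5)^3*(m - 5)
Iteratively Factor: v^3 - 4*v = (v)*(v^2 - 4) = v*(v + 2)*(v - 2)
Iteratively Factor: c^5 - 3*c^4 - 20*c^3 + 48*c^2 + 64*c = (c)*(c^4 - 3*c^3 - 20*c^2 + 48*c + 64) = c*(c + 1)*(c^3 - 4*c^2 - 16*c + 64) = c*(c - 4)*(c + 1)*(c^2 - 16) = c*(c - 4)^2*(c + 1)*(c + 4)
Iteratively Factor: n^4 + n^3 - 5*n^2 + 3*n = (n)*(n^3 + n^2 - 5*n + 3) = n*(n + 3)*(n^2 - 2*n + 1) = n*(n - 1)*(n + 3)*(n - 1)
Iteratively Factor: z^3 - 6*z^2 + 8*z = (z - 4)*(z^2 - 2*z) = z*(z - 4)*(z - 2)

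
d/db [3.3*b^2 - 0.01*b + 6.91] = 6.6*b - 0.01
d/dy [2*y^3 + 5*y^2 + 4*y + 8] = 6*y^2 + 10*y + 4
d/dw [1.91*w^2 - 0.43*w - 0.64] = 3.82*w - 0.43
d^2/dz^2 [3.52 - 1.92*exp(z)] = -1.92*exp(z)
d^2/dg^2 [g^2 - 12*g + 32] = 2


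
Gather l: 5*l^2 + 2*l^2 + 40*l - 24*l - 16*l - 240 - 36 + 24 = 7*l^2 - 252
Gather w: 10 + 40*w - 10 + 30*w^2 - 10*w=30*w^2 + 30*w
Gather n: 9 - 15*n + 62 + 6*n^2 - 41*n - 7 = 6*n^2 - 56*n + 64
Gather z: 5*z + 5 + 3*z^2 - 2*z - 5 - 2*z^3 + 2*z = -2*z^3 + 3*z^2 + 5*z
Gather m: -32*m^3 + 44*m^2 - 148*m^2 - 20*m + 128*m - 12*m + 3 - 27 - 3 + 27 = -32*m^3 - 104*m^2 + 96*m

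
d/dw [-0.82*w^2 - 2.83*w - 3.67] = -1.64*w - 2.83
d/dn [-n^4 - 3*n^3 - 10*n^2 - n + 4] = -4*n^3 - 9*n^2 - 20*n - 1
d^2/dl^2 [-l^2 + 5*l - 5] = -2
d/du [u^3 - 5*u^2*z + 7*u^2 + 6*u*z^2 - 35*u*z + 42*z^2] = 3*u^2 - 10*u*z + 14*u + 6*z^2 - 35*z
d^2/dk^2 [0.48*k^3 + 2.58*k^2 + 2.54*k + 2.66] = 2.88*k + 5.16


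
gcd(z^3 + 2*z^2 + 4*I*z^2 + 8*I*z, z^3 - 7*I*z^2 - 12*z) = z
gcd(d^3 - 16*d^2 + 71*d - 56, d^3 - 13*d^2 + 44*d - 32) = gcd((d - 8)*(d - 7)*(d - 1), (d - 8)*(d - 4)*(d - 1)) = d^2 - 9*d + 8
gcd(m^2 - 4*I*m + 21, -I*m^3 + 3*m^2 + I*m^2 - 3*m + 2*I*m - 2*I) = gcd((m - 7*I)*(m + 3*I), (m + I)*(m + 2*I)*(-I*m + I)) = 1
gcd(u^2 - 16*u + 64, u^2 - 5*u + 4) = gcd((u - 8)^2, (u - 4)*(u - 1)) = 1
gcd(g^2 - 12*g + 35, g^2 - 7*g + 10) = g - 5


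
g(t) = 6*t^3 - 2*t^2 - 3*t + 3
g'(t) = 18*t^2 - 4*t - 3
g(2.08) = 42.10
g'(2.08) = 66.56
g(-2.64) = -113.42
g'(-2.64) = 133.01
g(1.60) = 17.66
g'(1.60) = 36.68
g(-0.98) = -1.63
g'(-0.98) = 18.21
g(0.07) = 2.78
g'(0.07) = -3.19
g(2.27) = 56.07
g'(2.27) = 80.67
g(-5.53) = -1056.25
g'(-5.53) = 569.58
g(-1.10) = -4.11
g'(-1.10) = 23.18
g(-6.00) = -1347.00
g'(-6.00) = 669.00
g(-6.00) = -1347.00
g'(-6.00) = 669.00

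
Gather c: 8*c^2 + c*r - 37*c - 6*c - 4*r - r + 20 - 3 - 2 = 8*c^2 + c*(r - 43) - 5*r + 15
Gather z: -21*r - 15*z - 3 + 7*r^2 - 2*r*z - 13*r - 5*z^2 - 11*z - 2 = 7*r^2 - 34*r - 5*z^2 + z*(-2*r - 26) - 5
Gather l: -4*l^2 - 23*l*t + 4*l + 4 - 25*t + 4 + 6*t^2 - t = -4*l^2 + l*(4 - 23*t) + 6*t^2 - 26*t + 8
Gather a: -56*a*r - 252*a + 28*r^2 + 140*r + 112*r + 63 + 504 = a*(-56*r - 252) + 28*r^2 + 252*r + 567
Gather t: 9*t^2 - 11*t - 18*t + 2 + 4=9*t^2 - 29*t + 6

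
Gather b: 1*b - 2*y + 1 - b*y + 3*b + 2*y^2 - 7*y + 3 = b*(4 - y) + 2*y^2 - 9*y + 4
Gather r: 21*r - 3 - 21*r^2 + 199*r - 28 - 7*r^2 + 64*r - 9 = -28*r^2 + 284*r - 40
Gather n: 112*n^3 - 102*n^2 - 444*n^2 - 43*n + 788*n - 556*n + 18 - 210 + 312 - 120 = 112*n^3 - 546*n^2 + 189*n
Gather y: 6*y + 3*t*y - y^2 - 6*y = 3*t*y - y^2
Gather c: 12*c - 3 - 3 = 12*c - 6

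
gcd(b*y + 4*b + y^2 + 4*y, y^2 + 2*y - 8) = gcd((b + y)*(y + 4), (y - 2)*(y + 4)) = y + 4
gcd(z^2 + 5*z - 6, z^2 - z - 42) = z + 6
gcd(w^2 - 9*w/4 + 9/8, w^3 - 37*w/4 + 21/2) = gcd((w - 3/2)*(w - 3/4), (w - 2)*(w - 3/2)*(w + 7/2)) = w - 3/2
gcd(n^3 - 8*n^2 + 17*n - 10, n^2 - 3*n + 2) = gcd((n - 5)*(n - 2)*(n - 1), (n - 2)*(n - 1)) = n^2 - 3*n + 2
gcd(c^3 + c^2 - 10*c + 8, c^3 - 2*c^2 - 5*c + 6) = c - 1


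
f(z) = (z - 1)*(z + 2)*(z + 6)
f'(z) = (z - 1)*(z + 2) + (z - 1)*(z + 6) + (z + 2)*(z + 6) = 3*z^2 + 14*z + 4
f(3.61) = 140.71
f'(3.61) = 93.64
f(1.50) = 13.12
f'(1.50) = 31.75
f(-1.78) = -2.58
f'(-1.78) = -11.41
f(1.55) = 14.74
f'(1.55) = 32.91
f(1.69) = 19.58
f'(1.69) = 36.23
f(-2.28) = 3.42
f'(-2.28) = -12.32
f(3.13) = 99.76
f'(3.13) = 77.21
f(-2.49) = 6.00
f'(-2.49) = -12.26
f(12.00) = 2772.00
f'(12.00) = 604.00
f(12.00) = 2772.00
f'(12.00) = 604.00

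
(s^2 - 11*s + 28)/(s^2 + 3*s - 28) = (s - 7)/(s + 7)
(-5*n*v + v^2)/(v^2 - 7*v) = (-5*n + v)/(v - 7)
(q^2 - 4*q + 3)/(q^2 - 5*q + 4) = (q - 3)/(q - 4)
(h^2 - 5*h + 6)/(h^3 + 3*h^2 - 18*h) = (h - 2)/(h*(h + 6))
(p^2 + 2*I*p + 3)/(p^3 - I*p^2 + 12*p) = (p - I)/(p*(p - 4*I))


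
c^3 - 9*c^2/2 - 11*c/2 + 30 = (c - 4)*(c - 3)*(c + 5/2)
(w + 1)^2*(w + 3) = w^3 + 5*w^2 + 7*w + 3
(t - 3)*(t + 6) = t^2 + 3*t - 18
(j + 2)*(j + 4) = j^2 + 6*j + 8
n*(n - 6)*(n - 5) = n^3 - 11*n^2 + 30*n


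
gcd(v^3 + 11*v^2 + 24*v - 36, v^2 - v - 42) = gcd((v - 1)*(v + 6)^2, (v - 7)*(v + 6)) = v + 6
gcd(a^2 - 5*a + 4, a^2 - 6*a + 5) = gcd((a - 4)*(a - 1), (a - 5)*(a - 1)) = a - 1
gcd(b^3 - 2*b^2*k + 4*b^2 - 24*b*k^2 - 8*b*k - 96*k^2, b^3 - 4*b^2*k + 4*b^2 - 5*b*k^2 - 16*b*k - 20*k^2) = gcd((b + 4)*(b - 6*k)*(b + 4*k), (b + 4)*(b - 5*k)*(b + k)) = b + 4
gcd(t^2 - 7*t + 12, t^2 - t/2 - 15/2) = t - 3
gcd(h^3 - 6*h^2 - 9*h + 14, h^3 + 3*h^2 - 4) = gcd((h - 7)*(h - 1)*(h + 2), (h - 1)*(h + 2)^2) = h^2 + h - 2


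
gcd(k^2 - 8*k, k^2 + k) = k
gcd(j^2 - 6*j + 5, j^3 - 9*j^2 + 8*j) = j - 1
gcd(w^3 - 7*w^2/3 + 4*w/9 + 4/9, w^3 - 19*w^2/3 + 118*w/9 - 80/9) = w - 2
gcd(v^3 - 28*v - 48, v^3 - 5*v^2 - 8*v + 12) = v^2 - 4*v - 12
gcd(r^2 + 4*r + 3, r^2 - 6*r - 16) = 1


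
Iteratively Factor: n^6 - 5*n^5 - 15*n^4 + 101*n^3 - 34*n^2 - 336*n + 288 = (n - 4)*(n^5 - n^4 - 19*n^3 + 25*n^2 + 66*n - 72) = (n - 4)*(n - 3)*(n^4 + 2*n^3 - 13*n^2 - 14*n + 24) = (n - 4)*(n - 3)*(n - 1)*(n^3 + 3*n^2 - 10*n - 24) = (n - 4)*(n - 3)^2*(n - 1)*(n^2 + 6*n + 8) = (n - 4)*(n - 3)^2*(n - 1)*(n + 4)*(n + 2)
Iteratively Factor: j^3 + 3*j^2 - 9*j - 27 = (j - 3)*(j^2 + 6*j + 9) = (j - 3)*(j + 3)*(j + 3)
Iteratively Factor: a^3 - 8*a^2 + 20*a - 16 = (a - 2)*(a^2 - 6*a + 8) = (a - 4)*(a - 2)*(a - 2)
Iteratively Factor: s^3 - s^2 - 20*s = (s - 5)*(s^2 + 4*s) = s*(s - 5)*(s + 4)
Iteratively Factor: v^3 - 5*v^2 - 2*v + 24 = (v + 2)*(v^2 - 7*v + 12) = (v - 3)*(v + 2)*(v - 4)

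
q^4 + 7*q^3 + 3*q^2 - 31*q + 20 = (q - 1)^2*(q + 4)*(q + 5)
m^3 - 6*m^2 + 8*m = m*(m - 4)*(m - 2)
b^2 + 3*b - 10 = (b - 2)*(b + 5)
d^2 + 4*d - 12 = (d - 2)*(d + 6)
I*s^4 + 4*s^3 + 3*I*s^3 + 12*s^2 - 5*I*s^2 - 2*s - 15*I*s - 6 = (s + 3)*(s - 2*I)*(s - I)*(I*s + 1)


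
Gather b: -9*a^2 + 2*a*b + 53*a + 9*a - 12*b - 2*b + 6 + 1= -9*a^2 + 62*a + b*(2*a - 14) + 7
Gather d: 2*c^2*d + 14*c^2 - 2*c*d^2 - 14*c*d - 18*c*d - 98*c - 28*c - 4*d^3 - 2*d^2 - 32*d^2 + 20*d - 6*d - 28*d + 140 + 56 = 14*c^2 - 126*c - 4*d^3 + d^2*(-2*c - 34) + d*(2*c^2 - 32*c - 14) + 196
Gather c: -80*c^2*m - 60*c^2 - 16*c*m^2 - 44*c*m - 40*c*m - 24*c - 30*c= c^2*(-80*m - 60) + c*(-16*m^2 - 84*m - 54)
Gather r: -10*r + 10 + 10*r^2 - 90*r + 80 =10*r^2 - 100*r + 90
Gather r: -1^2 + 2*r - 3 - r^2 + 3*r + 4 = -r^2 + 5*r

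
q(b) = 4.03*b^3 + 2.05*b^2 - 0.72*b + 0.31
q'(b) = 12.09*b^2 + 4.1*b - 0.72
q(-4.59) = -342.91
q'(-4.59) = 235.17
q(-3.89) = -203.09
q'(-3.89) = 166.28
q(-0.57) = 0.64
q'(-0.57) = 0.87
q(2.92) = 116.02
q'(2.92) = 114.34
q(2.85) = 108.20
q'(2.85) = 109.17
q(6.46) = 1167.64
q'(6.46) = 530.30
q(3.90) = 267.74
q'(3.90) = 199.16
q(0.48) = 0.88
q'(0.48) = 4.03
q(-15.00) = -13128.89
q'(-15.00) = 2658.03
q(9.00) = 3097.75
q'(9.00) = 1015.47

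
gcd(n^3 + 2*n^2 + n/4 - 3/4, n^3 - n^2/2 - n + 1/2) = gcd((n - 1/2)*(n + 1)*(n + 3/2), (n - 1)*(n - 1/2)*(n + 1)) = n^2 + n/2 - 1/2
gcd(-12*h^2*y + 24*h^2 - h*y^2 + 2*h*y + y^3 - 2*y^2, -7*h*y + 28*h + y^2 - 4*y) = 1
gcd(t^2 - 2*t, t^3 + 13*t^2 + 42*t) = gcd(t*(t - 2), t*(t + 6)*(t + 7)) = t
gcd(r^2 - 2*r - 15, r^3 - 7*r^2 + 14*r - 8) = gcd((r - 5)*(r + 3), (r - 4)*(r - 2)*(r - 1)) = 1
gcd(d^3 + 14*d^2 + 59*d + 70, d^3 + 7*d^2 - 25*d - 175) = d^2 + 12*d + 35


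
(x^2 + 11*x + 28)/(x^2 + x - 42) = (x + 4)/(x - 6)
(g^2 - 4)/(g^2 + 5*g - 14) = (g + 2)/(g + 7)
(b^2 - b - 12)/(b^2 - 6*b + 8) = (b + 3)/(b - 2)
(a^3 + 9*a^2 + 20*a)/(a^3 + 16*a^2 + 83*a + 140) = a/(a + 7)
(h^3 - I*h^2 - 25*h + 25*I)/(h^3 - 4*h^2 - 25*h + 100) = (h - I)/(h - 4)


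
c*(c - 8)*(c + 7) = c^3 - c^2 - 56*c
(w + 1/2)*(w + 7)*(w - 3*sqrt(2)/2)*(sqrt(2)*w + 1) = sqrt(2)*w^4 - 2*w^3 + 15*sqrt(2)*w^3/2 - 15*w^2 + 2*sqrt(2)*w^2 - 45*sqrt(2)*w/4 - 7*w - 21*sqrt(2)/4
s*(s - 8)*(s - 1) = s^3 - 9*s^2 + 8*s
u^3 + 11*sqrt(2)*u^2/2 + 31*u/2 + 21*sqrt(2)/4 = (u + sqrt(2)/2)*(u + 3*sqrt(2)/2)*(u + 7*sqrt(2)/2)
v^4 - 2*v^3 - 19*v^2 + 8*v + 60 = (v - 5)*(v - 2)*(v + 2)*(v + 3)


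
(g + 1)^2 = g^2 + 2*g + 1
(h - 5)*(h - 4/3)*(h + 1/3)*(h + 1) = h^4 - 5*h^3 - 13*h^2/9 + 61*h/9 + 20/9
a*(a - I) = a^2 - I*a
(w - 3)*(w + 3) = w^2 - 9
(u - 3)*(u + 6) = u^2 + 3*u - 18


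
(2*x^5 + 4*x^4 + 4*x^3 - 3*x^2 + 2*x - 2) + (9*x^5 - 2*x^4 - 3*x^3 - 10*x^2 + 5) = 11*x^5 + 2*x^4 + x^3 - 13*x^2 + 2*x + 3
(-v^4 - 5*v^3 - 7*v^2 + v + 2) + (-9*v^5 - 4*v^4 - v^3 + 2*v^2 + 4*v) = -9*v^5 - 5*v^4 - 6*v^3 - 5*v^2 + 5*v + 2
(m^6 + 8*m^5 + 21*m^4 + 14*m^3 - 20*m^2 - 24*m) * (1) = m^6 + 8*m^5 + 21*m^4 + 14*m^3 - 20*m^2 - 24*m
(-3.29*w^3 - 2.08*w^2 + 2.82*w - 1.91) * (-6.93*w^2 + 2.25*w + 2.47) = 22.7997*w^5 + 7.0119*w^4 - 32.3489*w^3 + 14.4437*w^2 + 2.6679*w - 4.7177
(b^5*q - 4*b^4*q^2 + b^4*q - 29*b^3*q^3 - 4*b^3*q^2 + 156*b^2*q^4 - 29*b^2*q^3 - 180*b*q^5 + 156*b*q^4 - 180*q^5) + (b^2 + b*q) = b^5*q - 4*b^4*q^2 + b^4*q - 29*b^3*q^3 - 4*b^3*q^2 + 156*b^2*q^4 - 29*b^2*q^3 + b^2 - 180*b*q^5 + 156*b*q^4 + b*q - 180*q^5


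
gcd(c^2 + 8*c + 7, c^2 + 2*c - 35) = c + 7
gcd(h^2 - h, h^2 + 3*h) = h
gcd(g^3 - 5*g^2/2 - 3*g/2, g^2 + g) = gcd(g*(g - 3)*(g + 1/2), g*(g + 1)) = g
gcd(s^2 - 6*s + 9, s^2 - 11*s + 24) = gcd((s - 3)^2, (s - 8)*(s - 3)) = s - 3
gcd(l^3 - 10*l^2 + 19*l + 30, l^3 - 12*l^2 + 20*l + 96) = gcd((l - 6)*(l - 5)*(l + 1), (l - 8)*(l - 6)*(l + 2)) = l - 6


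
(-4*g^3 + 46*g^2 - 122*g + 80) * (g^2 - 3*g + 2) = -4*g^5 + 58*g^4 - 268*g^3 + 538*g^2 - 484*g + 160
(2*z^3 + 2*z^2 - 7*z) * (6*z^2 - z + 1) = 12*z^5 + 10*z^4 - 42*z^3 + 9*z^2 - 7*z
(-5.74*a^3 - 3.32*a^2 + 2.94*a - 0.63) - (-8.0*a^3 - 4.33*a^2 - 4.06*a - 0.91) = 2.26*a^3 + 1.01*a^2 + 7.0*a + 0.28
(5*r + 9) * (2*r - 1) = 10*r^2 + 13*r - 9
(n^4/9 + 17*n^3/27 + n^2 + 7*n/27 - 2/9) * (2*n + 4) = 2*n^5/9 + 46*n^4/27 + 122*n^3/27 + 122*n^2/27 + 16*n/27 - 8/9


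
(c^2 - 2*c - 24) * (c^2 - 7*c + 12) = c^4 - 9*c^3 + 2*c^2 + 144*c - 288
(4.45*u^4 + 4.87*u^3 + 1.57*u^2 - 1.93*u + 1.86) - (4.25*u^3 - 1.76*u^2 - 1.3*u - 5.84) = 4.45*u^4 + 0.62*u^3 + 3.33*u^2 - 0.63*u + 7.7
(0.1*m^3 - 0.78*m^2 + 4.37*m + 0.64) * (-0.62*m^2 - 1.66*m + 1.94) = -0.062*m^5 + 0.3176*m^4 - 1.2206*m^3 - 9.1642*m^2 + 7.4154*m + 1.2416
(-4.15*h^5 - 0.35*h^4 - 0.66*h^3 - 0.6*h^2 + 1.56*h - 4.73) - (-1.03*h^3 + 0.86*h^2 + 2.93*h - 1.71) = -4.15*h^5 - 0.35*h^4 + 0.37*h^3 - 1.46*h^2 - 1.37*h - 3.02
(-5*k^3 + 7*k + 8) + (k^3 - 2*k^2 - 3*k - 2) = -4*k^3 - 2*k^2 + 4*k + 6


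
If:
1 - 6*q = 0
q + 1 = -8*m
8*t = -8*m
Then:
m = -7/48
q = 1/6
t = 7/48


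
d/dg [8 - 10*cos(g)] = 10*sin(g)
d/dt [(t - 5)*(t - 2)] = 2*t - 7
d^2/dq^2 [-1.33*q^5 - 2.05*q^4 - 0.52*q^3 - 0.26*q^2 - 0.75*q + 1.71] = -26.6*q^3 - 24.6*q^2 - 3.12*q - 0.52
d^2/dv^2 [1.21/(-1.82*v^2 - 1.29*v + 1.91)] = (8.016008*v^2 + 5.681676*v - 1.21*(3.64*v + 1.29)*(7.28*v + 2.58) - 8.412404)/(1.82*v^2 + 1.29*v - 1.91)^3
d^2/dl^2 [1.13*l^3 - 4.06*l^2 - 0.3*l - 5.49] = 6.78*l - 8.12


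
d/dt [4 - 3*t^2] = -6*t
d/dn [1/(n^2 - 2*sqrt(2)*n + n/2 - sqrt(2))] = 2*(-4*n - 1 + 4*sqrt(2))/(2*n^2 - 4*sqrt(2)*n + n - 2*sqrt(2))^2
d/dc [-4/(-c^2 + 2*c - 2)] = 8*(1 - c)/(c^2 - 2*c + 2)^2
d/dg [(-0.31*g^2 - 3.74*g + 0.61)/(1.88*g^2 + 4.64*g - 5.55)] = (5.5928*g^2 + 1.1474*g + 17.9266)/(3.5344*g^4 + 17.4464*g^3 + 0.6616*g^2 - 51.504*g + 30.8025)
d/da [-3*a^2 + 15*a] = 15 - 6*a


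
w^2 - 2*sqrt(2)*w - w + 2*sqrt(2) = (w - 1)*(w - 2*sqrt(2))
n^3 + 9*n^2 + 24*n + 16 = (n + 1)*(n + 4)^2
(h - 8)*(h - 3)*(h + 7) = h^3 - 4*h^2 - 53*h + 168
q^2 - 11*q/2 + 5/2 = (q - 5)*(q - 1/2)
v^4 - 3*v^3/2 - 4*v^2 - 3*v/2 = v*(v - 3)*(v + 1/2)*(v + 1)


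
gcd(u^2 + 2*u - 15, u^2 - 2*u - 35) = u + 5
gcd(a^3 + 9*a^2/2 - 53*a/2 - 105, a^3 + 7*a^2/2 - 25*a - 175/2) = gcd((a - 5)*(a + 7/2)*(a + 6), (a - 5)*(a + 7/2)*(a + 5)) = a^2 - 3*a/2 - 35/2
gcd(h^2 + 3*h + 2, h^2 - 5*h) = 1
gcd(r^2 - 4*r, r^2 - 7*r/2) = r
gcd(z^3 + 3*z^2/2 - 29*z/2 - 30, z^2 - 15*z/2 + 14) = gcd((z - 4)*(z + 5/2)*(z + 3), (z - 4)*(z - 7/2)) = z - 4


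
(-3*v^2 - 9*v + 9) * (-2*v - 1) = 6*v^3 + 21*v^2 - 9*v - 9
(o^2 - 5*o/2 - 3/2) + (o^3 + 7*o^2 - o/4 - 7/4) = o^3 + 8*o^2 - 11*o/4 - 13/4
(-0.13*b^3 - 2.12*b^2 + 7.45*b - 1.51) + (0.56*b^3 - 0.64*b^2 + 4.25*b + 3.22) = 0.43*b^3 - 2.76*b^2 + 11.7*b + 1.71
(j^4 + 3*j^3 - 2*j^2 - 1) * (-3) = -3*j^4 - 9*j^3 + 6*j^2 + 3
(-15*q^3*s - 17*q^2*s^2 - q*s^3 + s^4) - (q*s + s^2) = -15*q^3*s - 17*q^2*s^2 - q*s^3 - q*s + s^4 - s^2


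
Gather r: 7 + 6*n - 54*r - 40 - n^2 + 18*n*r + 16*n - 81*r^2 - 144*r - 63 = -n^2 + 22*n - 81*r^2 + r*(18*n - 198) - 96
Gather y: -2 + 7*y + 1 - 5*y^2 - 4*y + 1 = -5*y^2 + 3*y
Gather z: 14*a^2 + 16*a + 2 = 14*a^2 + 16*a + 2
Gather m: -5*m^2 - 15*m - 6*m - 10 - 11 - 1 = -5*m^2 - 21*m - 22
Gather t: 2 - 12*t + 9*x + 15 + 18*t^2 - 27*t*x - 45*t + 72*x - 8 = 18*t^2 + t*(-27*x - 57) + 81*x + 9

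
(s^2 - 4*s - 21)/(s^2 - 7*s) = (s + 3)/s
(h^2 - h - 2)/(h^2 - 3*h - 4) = (h - 2)/(h - 4)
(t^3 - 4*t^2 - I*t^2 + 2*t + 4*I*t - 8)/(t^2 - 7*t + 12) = (t^2 - I*t + 2)/(t - 3)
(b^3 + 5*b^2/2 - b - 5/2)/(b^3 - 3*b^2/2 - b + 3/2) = (2*b + 5)/(2*b - 3)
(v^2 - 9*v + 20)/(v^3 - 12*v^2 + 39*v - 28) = (v - 5)/(v^2 - 8*v + 7)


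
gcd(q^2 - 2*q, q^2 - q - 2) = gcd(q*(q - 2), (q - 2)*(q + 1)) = q - 2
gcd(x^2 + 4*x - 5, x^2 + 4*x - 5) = x^2 + 4*x - 5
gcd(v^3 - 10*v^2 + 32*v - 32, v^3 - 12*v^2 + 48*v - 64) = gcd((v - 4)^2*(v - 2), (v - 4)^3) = v^2 - 8*v + 16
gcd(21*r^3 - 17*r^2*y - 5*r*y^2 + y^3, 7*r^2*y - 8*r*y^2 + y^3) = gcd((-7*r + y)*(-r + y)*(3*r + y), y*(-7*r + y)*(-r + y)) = 7*r^2 - 8*r*y + y^2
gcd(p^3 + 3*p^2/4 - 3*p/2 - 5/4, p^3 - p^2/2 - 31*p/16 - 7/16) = p + 1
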